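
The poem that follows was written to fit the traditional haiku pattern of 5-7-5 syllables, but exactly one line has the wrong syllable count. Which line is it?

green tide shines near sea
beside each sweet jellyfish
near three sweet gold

Line 1: "green tide shines near sea": 1+1+1+1+1 = 5 ✓
Line 2: "beside each sweet jellyfish": 2+1+1+3 = 7 ✓
Line 3: "near three sweet gold": 1+1+1+1 = 4 (expected 5)

The third line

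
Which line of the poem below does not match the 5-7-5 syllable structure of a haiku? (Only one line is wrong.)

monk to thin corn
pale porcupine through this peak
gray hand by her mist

Line 1: monk(1) + to(1) + thin(1) + corn(1) = 4 (expected 5)
Line 2: pale(1) + porcupine(3) + through(1) + this(1) + peak(1) = 7 ✓
Line 3: gray(1) + hand(1) + by(1) + her(1) + mist(1) = 5 ✓

The first line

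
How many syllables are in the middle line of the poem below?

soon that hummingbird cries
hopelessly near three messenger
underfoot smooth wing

The middle line: hopelessly(3) + near(1) + three(1) + messenger(3) = 8

8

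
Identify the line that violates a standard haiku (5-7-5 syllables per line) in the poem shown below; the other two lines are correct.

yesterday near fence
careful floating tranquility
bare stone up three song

The second line

Line 1: yesterday(3) + near(1) + fence(1) = 5 ✓
Line 2: careful(2) + floating(2) + tranquility(4) = 8 (expected 7)
Line 3: bare(1) + stone(1) + up(1) + three(1) + song(1) = 5 ✓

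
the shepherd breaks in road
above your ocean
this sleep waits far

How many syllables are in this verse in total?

Line 1: the(1) + shepherd(2) + breaks(1) + in(1) + road(1) = 6
Line 2: above(2) + your(1) + ocean(2) = 5
Line 3: this(1) + sleep(1) + waits(1) + far(1) = 4
Total: 6 + 5 + 4 = 15

15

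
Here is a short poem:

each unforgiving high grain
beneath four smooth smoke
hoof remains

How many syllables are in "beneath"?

2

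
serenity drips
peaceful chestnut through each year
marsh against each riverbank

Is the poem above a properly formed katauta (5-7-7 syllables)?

Yes

Line 1: serenity (4), drips (1) → 5 ✓
Line 2: peaceful (2), chestnut (2), through (1), each (1), year (1) → 7 ✓
Line 3: marsh (1), against (2), each (1), riverbank (3) → 7 ✓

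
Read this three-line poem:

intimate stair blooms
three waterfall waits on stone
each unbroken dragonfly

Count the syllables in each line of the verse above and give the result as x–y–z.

5–7–7

Line 1: intimate (3), stair (1), blooms (1) → 5
Line 2: three (1), waterfall (3), waits (1), on (1), stone (1) → 7
Line 3: each (1), unbroken (3), dragonfly (3) → 7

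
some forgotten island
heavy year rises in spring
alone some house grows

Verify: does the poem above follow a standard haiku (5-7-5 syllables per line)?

Line 1: some (1), forgotten (3), island (2) → 6 (expected 5)
Line 2: heavy (2), year (1), rises (2), in (1), spring (1) → 7 ✓
Line 3: alone (2), some (1), house (1), grows (1) → 5 ✓

No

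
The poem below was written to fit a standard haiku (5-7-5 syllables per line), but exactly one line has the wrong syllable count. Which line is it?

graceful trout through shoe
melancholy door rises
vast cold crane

Line 1: graceful(2) + trout(1) + through(1) + shoe(1) = 5 ✓
Line 2: melancholy(4) + door(1) + rises(2) = 7 ✓
Line 3: vast(1) + cold(1) + crane(1) = 3 (expected 5)

The third line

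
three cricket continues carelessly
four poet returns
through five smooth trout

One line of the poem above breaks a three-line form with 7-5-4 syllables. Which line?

The first line

Line 1: three(1) + cricket(2) + continues(3) + carelessly(3) = 9 (expected 7)
Line 2: four(1) + poet(2) + returns(2) = 5 ✓
Line 3: through(1) + five(1) + smooth(1) + trout(1) = 4 ✓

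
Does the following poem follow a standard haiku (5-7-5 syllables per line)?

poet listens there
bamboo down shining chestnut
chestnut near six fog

Line 1: poet (2), listens (2), there (1) → 5 ✓
Line 2: bamboo (2), down (1), shining (2), chestnut (2) → 7 ✓
Line 3: chestnut (2), near (1), six (1), fog (1) → 5 ✓

Yes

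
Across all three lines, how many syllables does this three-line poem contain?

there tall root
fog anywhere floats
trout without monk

Line 1: there(1) + tall(1) + root(1) = 3
Line 2: fog(1) + anywhere(3) + floats(1) = 5
Line 3: trout(1) + without(2) + monk(1) = 4
Total: 3 + 5 + 4 = 12

12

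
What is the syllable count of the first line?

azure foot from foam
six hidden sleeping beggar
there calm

5

The first line: "azure foot from foam": 2+1+1+1 = 5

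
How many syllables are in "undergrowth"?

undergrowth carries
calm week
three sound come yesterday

3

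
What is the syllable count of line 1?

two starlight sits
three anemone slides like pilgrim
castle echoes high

Line 1: "two starlight sits": 1+2+1 = 4

4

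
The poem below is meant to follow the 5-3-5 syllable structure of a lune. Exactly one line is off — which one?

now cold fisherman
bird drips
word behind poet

The second line

Line 1: now (1), cold (1), fisherman (3) → 5 ✓
Line 2: bird (1), drips (1) → 2 (expected 3)
Line 3: word (1), behind (2), poet (2) → 5 ✓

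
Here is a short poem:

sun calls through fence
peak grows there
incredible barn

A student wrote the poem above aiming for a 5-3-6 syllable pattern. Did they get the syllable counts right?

No

Line 1: sun (1), calls (1), through (1), fence (1) → 4 (expected 5)
Line 2: peak (1), grows (1), there (1) → 3 ✓
Line 3: incredible (4), barn (1) → 5 (expected 6)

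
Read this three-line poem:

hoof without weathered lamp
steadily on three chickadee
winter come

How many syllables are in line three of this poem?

Line three: winter(2) + come(1) = 3

3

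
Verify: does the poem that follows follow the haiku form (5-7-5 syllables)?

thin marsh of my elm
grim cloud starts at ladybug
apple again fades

Yes

Line 1: "thin marsh of my elm": 1+1+1+1+1 = 5 ✓
Line 2: "grim cloud starts at ladybug": 1+1+1+1+3 = 7 ✓
Line 3: "apple again fades": 2+2+1 = 5 ✓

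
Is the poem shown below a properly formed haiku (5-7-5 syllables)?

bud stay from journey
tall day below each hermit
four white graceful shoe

Line 1: "bud stay from journey": 1+1+1+2 = 5 ✓
Line 2: "tall day below each hermit": 1+1+2+1+2 = 7 ✓
Line 3: "four white graceful shoe": 1+1+2+1 = 5 ✓

Yes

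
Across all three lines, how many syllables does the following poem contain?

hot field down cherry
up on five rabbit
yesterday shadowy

Line 1: hot (1), field (1), down (1), cherry (2) → 5
Line 2: up (1), on (1), five (1), rabbit (2) → 5
Line 3: yesterday (3), shadowy (3) → 6
Total: 5 + 5 + 6 = 16

16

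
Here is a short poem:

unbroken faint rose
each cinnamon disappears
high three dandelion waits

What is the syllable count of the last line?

7

The last line: high(1) + three(1) + dandelion(4) + waits(1) = 7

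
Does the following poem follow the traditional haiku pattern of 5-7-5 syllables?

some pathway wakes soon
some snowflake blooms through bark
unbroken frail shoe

Line 1: "some pathway wakes soon": 1+2+1+1 = 5 ✓
Line 2: "some snowflake blooms through bark": 1+2+1+1+1 = 6 (expected 7)
Line 3: "unbroken frail shoe": 3+1+1 = 5 ✓

No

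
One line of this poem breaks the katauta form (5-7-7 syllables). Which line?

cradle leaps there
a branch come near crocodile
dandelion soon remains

The first line

Line 1: "cradle leaps there": 2+1+1 = 4 (expected 5)
Line 2: "a branch come near crocodile": 1+1+1+1+3 = 7 ✓
Line 3: "dandelion soon remains": 4+1+2 = 7 ✓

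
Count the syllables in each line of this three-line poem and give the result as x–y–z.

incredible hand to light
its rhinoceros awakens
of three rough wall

7–8–4

Line 1: incredible (4), hand (1), to (1), light (1) → 7
Line 2: its (1), rhinoceros (4), awakens (3) → 8
Line 3: of (1), three (1), rough (1), wall (1) → 4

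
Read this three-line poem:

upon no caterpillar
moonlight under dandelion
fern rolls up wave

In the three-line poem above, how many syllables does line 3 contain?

Line 3: fern(1) + rolls(1) + up(1) + wave(1) = 4

4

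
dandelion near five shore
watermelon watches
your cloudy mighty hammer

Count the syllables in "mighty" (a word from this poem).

"mighty" has 2 syllables.

2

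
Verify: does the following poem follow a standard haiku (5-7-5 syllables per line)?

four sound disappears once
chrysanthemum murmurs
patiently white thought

Line 1: four(1) + sound(1) + disappears(3) + once(1) = 6 (expected 5)
Line 2: chrysanthemum(4) + murmurs(2) = 6 (expected 7)
Line 3: patiently(3) + white(1) + thought(1) = 5 ✓

No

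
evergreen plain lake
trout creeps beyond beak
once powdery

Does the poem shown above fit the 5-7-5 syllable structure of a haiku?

Line 1: "evergreen plain lake": 3+1+1 = 5 ✓
Line 2: "trout creeps beyond beak": 1+1+2+1 = 5 (expected 7)
Line 3: "once powdery": 1+3 = 4 (expected 5)

No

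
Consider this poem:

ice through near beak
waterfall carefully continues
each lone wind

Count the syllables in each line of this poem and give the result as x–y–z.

4–9–3

Line 1: ice(1) + through(1) + near(1) + beak(1) = 4
Line 2: waterfall(3) + carefully(3) + continues(3) = 9
Line 3: each(1) + lone(1) + wind(1) = 3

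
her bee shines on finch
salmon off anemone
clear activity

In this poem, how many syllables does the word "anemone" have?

4

"anemone" has 4 syllables.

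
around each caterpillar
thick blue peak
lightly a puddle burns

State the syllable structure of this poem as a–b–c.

7–3–6

Line 1: "around each caterpillar": 2+1+4 = 7
Line 2: "thick blue peak": 1+1+1 = 3
Line 3: "lightly a puddle burns": 2+1+2+1 = 6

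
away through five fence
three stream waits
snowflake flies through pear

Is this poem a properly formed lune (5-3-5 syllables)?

Line 1: away (2), through (1), five (1), fence (1) → 5 ✓
Line 2: three (1), stream (1), waits (1) → 3 ✓
Line 3: snowflake (2), flies (1), through (1), pear (1) → 5 ✓

Yes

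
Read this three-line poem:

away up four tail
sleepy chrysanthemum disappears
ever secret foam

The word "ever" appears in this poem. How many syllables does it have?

"ever" has 2 syllables.

2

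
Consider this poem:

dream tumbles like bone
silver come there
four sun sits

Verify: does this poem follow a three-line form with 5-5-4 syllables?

No

Line 1: dream(1) + tumbles(2) + like(1) + bone(1) = 5 ✓
Line 2: silver(2) + come(1) + there(1) = 4 (expected 5)
Line 3: four(1) + sun(1) + sits(1) = 3 (expected 4)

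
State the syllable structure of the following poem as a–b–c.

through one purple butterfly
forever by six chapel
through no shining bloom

7–7–5

Line 1: "through one purple butterfly": 1+1+2+3 = 7
Line 2: "forever by six chapel": 3+1+1+2 = 7
Line 3: "through no shining bloom": 1+1+2+1 = 5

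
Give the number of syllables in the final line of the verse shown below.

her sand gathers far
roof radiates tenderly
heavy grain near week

The final line: "heavy grain near week": 2+1+1+1 = 5

5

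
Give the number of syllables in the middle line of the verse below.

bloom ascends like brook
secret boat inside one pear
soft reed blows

The middle line: secret (2), boat (1), inside (2), one (1), pear (1) → 7

7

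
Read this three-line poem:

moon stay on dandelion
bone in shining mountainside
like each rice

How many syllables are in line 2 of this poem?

Line 2: bone(1) + in(1) + shining(2) + mountainside(3) = 7

7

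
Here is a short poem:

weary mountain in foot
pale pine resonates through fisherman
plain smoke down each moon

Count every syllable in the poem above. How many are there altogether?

Line 1: weary(2) + mountain(2) + in(1) + foot(1) = 6
Line 2: pale(1) + pine(1) + resonates(3) + through(1) + fisherman(3) = 9
Line 3: plain(1) + smoke(1) + down(1) + each(1) + moon(1) = 5
Total: 6 + 9 + 5 = 20

20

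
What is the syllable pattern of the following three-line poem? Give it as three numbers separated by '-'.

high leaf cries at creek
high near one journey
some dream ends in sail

Line 1: "high leaf cries at creek": 1+1+1+1+1 = 5
Line 2: "high near one journey": 1+1+1+2 = 5
Line 3: "some dream ends in sail": 1+1+1+1+1 = 5

5-5-5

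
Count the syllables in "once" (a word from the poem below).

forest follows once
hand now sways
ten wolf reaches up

"once" has 1 syllable.

1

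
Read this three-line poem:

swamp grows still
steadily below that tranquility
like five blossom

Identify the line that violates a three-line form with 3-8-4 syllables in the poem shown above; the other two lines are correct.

Line 1: "swamp grows still": 1+1+1 = 3 ✓
Line 2: "steadily below that tranquility": 3+2+1+4 = 10 (expected 8)
Line 3: "like five blossom": 1+1+2 = 4 ✓

Line 2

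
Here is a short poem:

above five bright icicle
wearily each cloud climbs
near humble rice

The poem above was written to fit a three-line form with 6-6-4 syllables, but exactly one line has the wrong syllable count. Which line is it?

Line 1: above (2), five (1), bright (1), icicle (3) → 7 (expected 6)
Line 2: wearily (3), each (1), cloud (1), climbs (1) → 6 ✓
Line 3: near (1), humble (2), rice (1) → 4 ✓

The first line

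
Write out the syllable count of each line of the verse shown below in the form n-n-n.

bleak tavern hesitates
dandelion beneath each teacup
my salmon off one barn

6-9-6

Line 1: "bleak tavern hesitates": 1+2+3 = 6
Line 2: "dandelion beneath each teacup": 4+2+1+2 = 9
Line 3: "my salmon off one barn": 1+2+1+1+1 = 6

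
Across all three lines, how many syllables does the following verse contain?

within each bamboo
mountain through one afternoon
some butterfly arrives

Line 1: "within each bamboo": 2+1+2 = 5
Line 2: "mountain through one afternoon": 2+1+1+3 = 7
Line 3: "some butterfly arrives": 1+3+2 = 6
Total: 5 + 7 + 6 = 18

18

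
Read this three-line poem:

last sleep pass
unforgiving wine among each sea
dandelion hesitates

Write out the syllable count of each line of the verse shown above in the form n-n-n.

3-9-7

Line 1: last (1), sleep (1), pass (1) → 3
Line 2: unforgiving (4), wine (1), among (2), each (1), sea (1) → 9
Line 3: dandelion (4), hesitates (3) → 7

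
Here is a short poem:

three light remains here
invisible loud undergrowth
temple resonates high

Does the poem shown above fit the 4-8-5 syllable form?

No

Line 1: three (1), light (1), remains (2), here (1) → 5 (expected 4)
Line 2: invisible (4), loud (1), undergrowth (3) → 8 ✓
Line 3: temple (2), resonates (3), high (1) → 6 (expected 5)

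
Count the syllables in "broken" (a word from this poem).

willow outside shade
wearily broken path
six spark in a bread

2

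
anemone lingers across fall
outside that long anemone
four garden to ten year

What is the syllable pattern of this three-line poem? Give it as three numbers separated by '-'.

9-8-6

Line 1: anemone(4) + lingers(2) + across(2) + fall(1) = 9
Line 2: outside(2) + that(1) + long(1) + anemone(4) = 8
Line 3: four(1) + garden(2) + to(1) + ten(1) + year(1) = 6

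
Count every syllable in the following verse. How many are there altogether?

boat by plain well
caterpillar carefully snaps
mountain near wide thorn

Line 1: "boat by plain well": 1+1+1+1 = 4
Line 2: "caterpillar carefully snaps": 4+3+1 = 8
Line 3: "mountain near wide thorn": 2+1+1+1 = 5
Total: 4 + 8 + 5 = 17

17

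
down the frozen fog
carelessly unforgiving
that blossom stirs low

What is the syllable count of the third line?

The third line: "that blossom stirs low": 1+2+1+1 = 5

5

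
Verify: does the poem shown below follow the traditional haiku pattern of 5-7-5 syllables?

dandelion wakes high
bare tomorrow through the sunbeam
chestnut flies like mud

Line 1: "dandelion wakes high": 4+1+1 = 6 (expected 5)
Line 2: "bare tomorrow through the sunbeam": 1+3+1+1+2 = 8 (expected 7)
Line 3: "chestnut flies like mud": 2+1+1+1 = 5 ✓

No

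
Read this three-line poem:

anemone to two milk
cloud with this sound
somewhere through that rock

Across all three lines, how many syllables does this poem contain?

Line 1: anemone(4) + to(1) + two(1) + milk(1) = 7
Line 2: cloud(1) + with(1) + this(1) + sound(1) = 4
Line 3: somewhere(2) + through(1) + that(1) + rock(1) = 5
Total: 7 + 4 + 5 = 16

16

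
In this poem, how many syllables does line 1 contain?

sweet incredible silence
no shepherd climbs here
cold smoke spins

7

Line 1: sweet(1) + incredible(4) + silence(2) = 7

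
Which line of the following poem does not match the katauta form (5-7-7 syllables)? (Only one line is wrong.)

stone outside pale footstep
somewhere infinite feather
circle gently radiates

Line 1: "stone outside pale footstep": 1+2+1+2 = 6 (expected 5)
Line 2: "somewhere infinite feather": 2+3+2 = 7 ✓
Line 3: "circle gently radiates": 2+2+3 = 7 ✓

The first line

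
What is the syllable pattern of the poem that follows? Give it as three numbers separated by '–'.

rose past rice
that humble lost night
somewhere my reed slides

Line 1: rose (1), past (1), rice (1) → 3
Line 2: that (1), humble (2), lost (1), night (1) → 5
Line 3: somewhere (2), my (1), reed (1), slides (1) → 5

3–5–5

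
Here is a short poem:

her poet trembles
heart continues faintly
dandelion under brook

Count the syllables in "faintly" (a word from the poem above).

"faintly" has 2 syllables.

2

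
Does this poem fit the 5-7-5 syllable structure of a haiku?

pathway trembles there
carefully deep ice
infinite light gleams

No

Line 1: pathway(2) + trembles(2) + there(1) = 5 ✓
Line 2: carefully(3) + deep(1) + ice(1) = 5 (expected 7)
Line 3: infinite(3) + light(1) + gleams(1) = 5 ✓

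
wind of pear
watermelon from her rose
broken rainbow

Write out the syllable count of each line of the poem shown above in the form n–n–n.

3–7–4

Line 1: wind(1) + of(1) + pear(1) = 3
Line 2: watermelon(4) + from(1) + her(1) + rose(1) = 7
Line 3: broken(2) + rainbow(2) = 4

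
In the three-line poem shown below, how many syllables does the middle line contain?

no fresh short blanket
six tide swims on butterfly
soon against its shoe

7

The middle line: six (1), tide (1), swims (1), on (1), butterfly (3) → 7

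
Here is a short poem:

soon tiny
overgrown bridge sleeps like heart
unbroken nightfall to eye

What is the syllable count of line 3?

7

Line 3: unbroken(3) + nightfall(2) + to(1) + eye(1) = 7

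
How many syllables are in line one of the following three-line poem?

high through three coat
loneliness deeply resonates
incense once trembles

Line one: high(1) + through(1) + three(1) + coat(1) = 4

4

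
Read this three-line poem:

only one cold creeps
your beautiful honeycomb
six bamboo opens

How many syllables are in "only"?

2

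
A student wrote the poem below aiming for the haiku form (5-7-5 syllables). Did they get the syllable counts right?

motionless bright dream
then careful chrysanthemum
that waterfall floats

Yes

Line 1: motionless (3), bright (1), dream (1) → 5 ✓
Line 2: then (1), careful (2), chrysanthemum (4) → 7 ✓
Line 3: that (1), waterfall (3), floats (1) → 5 ✓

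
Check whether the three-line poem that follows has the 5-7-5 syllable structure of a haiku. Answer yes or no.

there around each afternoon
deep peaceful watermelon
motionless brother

Line 1: there(1) + around(2) + each(1) + afternoon(3) = 7 (expected 5)
Line 2: deep(1) + peaceful(2) + watermelon(4) = 7 ✓
Line 3: motionless(3) + brother(2) = 5 ✓

No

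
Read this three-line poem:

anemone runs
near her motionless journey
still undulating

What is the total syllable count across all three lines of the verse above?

Line 1: anemone(4) + runs(1) = 5
Line 2: near(1) + her(1) + motionless(3) + journey(2) = 7
Line 3: still(1) + undulating(4) = 5
Total: 5 + 7 + 5 = 17

17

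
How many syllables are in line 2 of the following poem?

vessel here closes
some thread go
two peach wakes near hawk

3

Line 2: some (1), thread (1), go (1) → 3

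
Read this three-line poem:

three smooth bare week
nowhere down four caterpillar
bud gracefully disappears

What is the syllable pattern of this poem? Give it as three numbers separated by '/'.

Line 1: "three smooth bare week": 1+1+1+1 = 4
Line 2: "nowhere down four caterpillar": 2+1+1+4 = 8
Line 3: "bud gracefully disappears": 1+3+3 = 7

4/8/7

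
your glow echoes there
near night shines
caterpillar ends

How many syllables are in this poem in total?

Line 1: your(1) + glow(1) + echoes(2) + there(1) = 5
Line 2: near(1) + night(1) + shines(1) = 3
Line 3: caterpillar(4) + ends(1) = 5
Total: 5 + 3 + 5 = 13

13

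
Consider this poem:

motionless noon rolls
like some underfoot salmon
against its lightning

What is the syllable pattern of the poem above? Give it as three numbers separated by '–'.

Line 1: motionless (3), noon (1), rolls (1) → 5
Line 2: like (1), some (1), underfoot (3), salmon (2) → 7
Line 3: against (2), its (1), lightning (2) → 5

5–7–5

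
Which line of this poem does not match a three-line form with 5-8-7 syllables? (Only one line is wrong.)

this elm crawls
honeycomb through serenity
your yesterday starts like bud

The first line

Line 1: this (1), elm (1), crawls (1) → 3 (expected 5)
Line 2: honeycomb (3), through (1), serenity (4) → 8 ✓
Line 3: your (1), yesterday (3), starts (1), like (1), bud (1) → 7 ✓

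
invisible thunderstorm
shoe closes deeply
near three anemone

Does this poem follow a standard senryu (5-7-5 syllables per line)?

No

Line 1: invisible(4) + thunderstorm(3) = 7 (expected 5)
Line 2: shoe(1) + closes(2) + deeply(2) = 5 (expected 7)
Line 3: near(1) + three(1) + anemone(4) = 6 (expected 5)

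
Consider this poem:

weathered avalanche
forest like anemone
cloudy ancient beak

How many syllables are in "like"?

1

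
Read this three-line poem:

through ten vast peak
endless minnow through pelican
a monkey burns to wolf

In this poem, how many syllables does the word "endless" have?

"endless" has 2 syllables.

2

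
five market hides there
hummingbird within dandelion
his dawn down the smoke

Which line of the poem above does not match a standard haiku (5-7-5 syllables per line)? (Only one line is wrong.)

The second line

Line 1: five(1) + market(2) + hides(1) + there(1) = 5 ✓
Line 2: hummingbird(3) + within(2) + dandelion(4) = 9 (expected 7)
Line 3: his(1) + dawn(1) + down(1) + the(1) + smoke(1) = 5 ✓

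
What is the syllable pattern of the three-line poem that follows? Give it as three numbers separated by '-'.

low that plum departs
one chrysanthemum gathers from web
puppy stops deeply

5-9-5

Line 1: low(1) + that(1) + plum(1) + departs(2) = 5
Line 2: one(1) + chrysanthemum(4) + gathers(2) + from(1) + web(1) = 9
Line 3: puppy(2) + stops(1) + deeply(2) = 5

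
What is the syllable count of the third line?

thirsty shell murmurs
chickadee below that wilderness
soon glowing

The third line: "soon glowing": 1+2 = 3

3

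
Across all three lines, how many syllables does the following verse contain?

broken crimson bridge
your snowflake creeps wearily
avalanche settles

17

Line 1: "broken crimson bridge": 2+2+1 = 5
Line 2: "your snowflake creeps wearily": 1+2+1+3 = 7
Line 3: "avalanche settles": 3+2 = 5
Total: 5 + 7 + 5 = 17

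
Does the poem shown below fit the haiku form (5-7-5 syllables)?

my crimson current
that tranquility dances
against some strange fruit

Yes

Line 1: "my crimson current": 1+2+2 = 5 ✓
Line 2: "that tranquility dances": 1+4+2 = 7 ✓
Line 3: "against some strange fruit": 2+1+1+1 = 5 ✓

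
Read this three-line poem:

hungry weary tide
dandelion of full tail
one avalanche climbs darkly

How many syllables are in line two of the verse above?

7

Line two: dandelion (4), of (1), full (1), tail (1) → 7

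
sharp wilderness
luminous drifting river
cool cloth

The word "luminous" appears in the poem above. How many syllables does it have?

3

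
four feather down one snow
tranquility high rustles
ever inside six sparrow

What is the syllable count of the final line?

The final line: ever (2), inside (2), six (1), sparrow (2) → 7

7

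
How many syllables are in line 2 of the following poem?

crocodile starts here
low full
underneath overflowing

Line 2: "low full": 1+1 = 2

2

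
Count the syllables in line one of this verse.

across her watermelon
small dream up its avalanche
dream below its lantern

7

Line one: "across her watermelon": 2+1+4 = 7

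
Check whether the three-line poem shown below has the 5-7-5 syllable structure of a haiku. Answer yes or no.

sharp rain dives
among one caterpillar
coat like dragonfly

Line 1: "sharp rain dives": 1+1+1 = 3 (expected 5)
Line 2: "among one caterpillar": 2+1+4 = 7 ✓
Line 3: "coat like dragonfly": 1+1+3 = 5 ✓

No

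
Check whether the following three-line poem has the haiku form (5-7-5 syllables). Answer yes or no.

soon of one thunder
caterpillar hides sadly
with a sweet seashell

Yes

Line 1: "soon of one thunder": 1+1+1+2 = 5 ✓
Line 2: "caterpillar hides sadly": 4+1+2 = 7 ✓
Line 3: "with a sweet seashell": 1+1+1+2 = 5 ✓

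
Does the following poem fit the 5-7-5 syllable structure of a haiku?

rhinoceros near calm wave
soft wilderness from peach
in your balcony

No

Line 1: "rhinoceros near calm wave": 4+1+1+1 = 7 (expected 5)
Line 2: "soft wilderness from peach": 1+3+1+1 = 6 (expected 7)
Line 3: "in your balcony": 1+1+3 = 5 ✓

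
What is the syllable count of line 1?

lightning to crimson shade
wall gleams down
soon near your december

Line 1: lightning (2), to (1), crimson (2), shade (1) → 6

6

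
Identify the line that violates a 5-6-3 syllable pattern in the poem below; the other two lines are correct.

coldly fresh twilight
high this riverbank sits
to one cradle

Line 3

Line 1: "coldly fresh twilight": 2+1+2 = 5 ✓
Line 2: "high this riverbank sits": 1+1+3+1 = 6 ✓
Line 3: "to one cradle": 1+1+2 = 4 (expected 3)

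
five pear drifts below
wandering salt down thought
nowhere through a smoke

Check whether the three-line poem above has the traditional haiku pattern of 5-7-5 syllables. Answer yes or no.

Line 1: "five pear drifts below": 1+1+1+2 = 5 ✓
Line 2: "wandering salt down thought": 3+1+1+1 = 6 (expected 7)
Line 3: "nowhere through a smoke": 2+1+1+1 = 5 ✓

No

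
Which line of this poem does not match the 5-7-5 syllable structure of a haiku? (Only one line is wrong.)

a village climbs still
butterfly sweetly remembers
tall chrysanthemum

Line 1: a(1) + village(2) + climbs(1) + still(1) = 5 ✓
Line 2: butterfly(3) + sweetly(2) + remembers(3) = 8 (expected 7)
Line 3: tall(1) + chrysanthemum(4) = 5 ✓

Line 2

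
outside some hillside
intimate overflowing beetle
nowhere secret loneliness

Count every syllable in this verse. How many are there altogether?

21

Line 1: outside (2), some (1), hillside (2) → 5
Line 2: intimate (3), overflowing (4), beetle (2) → 9
Line 3: nowhere (2), secret (2), loneliness (3) → 7
Total: 5 + 9 + 7 = 21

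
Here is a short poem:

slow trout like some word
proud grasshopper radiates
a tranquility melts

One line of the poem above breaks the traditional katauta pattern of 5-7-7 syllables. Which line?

Line 3

Line 1: slow (1), trout (1), like (1), some (1), word (1) → 5 ✓
Line 2: proud (1), grasshopper (3), radiates (3) → 7 ✓
Line 3: a (1), tranquility (4), melts (1) → 6 (expected 7)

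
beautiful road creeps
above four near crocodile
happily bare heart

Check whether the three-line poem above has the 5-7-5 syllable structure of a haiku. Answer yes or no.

Yes

Line 1: beautiful(3) + road(1) + creeps(1) = 5 ✓
Line 2: above(2) + four(1) + near(1) + crocodile(3) = 7 ✓
Line 3: happily(3) + bare(1) + heart(1) = 5 ✓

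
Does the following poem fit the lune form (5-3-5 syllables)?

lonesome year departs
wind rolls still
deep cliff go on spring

Line 1: "lonesome year departs": 2+1+2 = 5 ✓
Line 2: "wind rolls still": 1+1+1 = 3 ✓
Line 3: "deep cliff go on spring": 1+1+1+1+1 = 5 ✓

Yes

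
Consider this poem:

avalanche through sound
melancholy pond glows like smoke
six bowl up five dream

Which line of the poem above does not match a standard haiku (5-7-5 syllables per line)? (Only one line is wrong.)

Line 1: avalanche(3) + through(1) + sound(1) = 5 ✓
Line 2: melancholy(4) + pond(1) + glows(1) + like(1) + smoke(1) = 8 (expected 7)
Line 3: six(1) + bowl(1) + up(1) + five(1) + dream(1) = 5 ✓

The second line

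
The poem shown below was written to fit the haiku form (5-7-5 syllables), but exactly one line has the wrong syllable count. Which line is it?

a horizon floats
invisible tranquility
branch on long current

The second line

Line 1: a (1), horizon (3), floats (1) → 5 ✓
Line 2: invisible (4), tranquility (4) → 8 (expected 7)
Line 3: branch (1), on (1), long (1), current (2) → 5 ✓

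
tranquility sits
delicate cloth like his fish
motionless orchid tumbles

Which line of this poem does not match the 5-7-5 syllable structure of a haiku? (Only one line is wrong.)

Line 1: "tranquility sits": 4+1 = 5 ✓
Line 2: "delicate cloth like his fish": 3+1+1+1+1 = 7 ✓
Line 3: "motionless orchid tumbles": 3+2+2 = 7 (expected 5)

Line 3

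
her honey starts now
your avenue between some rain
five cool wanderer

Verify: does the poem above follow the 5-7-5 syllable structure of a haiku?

No

Line 1: "her honey starts now": 1+2+1+1 = 5 ✓
Line 2: "your avenue between some rain": 1+3+2+1+1 = 8 (expected 7)
Line 3: "five cool wanderer": 1+1+3 = 5 ✓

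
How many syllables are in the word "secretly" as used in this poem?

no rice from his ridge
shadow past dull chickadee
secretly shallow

3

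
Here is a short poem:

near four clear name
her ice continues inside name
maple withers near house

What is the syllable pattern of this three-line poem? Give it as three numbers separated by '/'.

Line 1: "near four clear name": 1+1+1+1 = 4
Line 2: "her ice continues inside name": 1+1+3+2+1 = 8
Line 3: "maple withers near house": 2+2+1+1 = 6

4/8/6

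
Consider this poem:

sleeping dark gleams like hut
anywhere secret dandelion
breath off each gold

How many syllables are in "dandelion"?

4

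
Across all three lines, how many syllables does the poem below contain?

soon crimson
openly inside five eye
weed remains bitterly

16

Line 1: soon(1) + crimson(2) = 3
Line 2: openly(3) + inside(2) + five(1) + eye(1) = 7
Line 3: weed(1) + remains(2) + bitterly(3) = 6
Total: 3 + 7 + 6 = 16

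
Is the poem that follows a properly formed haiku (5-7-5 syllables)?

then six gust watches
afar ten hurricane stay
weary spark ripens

Line 1: "then six gust watches": 1+1+1+2 = 5 ✓
Line 2: "afar ten hurricane stay": 2+1+3+1 = 7 ✓
Line 3: "weary spark ripens": 2+1+2 = 5 ✓

Yes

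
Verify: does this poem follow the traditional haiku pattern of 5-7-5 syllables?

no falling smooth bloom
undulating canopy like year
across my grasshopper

No

Line 1: "no falling smooth bloom": 1+2+1+1 = 5 ✓
Line 2: "undulating canopy like year": 4+3+1+1 = 9 (expected 7)
Line 3: "across my grasshopper": 2+1+3 = 6 (expected 5)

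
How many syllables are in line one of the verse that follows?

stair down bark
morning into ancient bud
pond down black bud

Line one: stair(1) + down(1) + bark(1) = 3

3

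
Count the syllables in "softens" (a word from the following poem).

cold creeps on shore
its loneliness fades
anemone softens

2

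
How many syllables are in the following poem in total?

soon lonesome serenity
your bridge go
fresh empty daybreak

15

Line 1: soon (1), lonesome (2), serenity (4) → 7
Line 2: your (1), bridge (1), go (1) → 3
Line 3: fresh (1), empty (2), daybreak (2) → 5
Total: 7 + 3 + 5 = 15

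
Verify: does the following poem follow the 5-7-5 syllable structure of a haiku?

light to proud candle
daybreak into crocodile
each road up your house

Line 1: light(1) + to(1) + proud(1) + candle(2) = 5 ✓
Line 2: daybreak(2) + into(2) + crocodile(3) = 7 ✓
Line 3: each(1) + road(1) + up(1) + your(1) + house(1) = 5 ✓

Yes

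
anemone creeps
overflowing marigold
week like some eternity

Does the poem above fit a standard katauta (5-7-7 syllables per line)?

Line 1: "anemone creeps": 4+1 = 5 ✓
Line 2: "overflowing marigold": 4+3 = 7 ✓
Line 3: "week like some eternity": 1+1+1+4 = 7 ✓

Yes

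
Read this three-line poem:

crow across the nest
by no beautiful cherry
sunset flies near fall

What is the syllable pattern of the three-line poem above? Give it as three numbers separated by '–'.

Line 1: crow(1) + across(2) + the(1) + nest(1) = 5
Line 2: by(1) + no(1) + beautiful(3) + cherry(2) = 7
Line 3: sunset(2) + flies(1) + near(1) + fall(1) = 5

5–7–5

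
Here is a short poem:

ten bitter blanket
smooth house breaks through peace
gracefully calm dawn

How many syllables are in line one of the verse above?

5

Line one: ten(1) + bitter(2) + blanket(2) = 5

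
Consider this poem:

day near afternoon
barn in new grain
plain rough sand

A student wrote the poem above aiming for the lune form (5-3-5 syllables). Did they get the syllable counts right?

No

Line 1: "day near afternoon": 1+1+3 = 5 ✓
Line 2: "barn in new grain": 1+1+1+1 = 4 (expected 3)
Line 3: "plain rough sand": 1+1+1 = 3 (expected 5)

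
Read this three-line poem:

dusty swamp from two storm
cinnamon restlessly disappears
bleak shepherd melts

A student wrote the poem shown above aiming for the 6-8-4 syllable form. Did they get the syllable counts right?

Line 1: dusty(2) + swamp(1) + from(1) + two(1) + storm(1) = 6 ✓
Line 2: cinnamon(3) + restlessly(3) + disappears(3) = 9 (expected 8)
Line 3: bleak(1) + shepherd(2) + melts(1) = 4 ✓

No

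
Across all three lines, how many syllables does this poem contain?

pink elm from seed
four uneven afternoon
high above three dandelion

19

Line 1: pink (1), elm (1), from (1), seed (1) → 4
Line 2: four (1), uneven (3), afternoon (3) → 7
Line 3: high (1), above (2), three (1), dandelion (4) → 8
Total: 4 + 7 + 8 = 19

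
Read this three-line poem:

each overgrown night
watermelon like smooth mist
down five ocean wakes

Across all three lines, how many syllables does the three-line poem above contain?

17

Line 1: each (1), overgrown (3), night (1) → 5
Line 2: watermelon (4), like (1), smooth (1), mist (1) → 7
Line 3: down (1), five (1), ocean (2), wakes (1) → 5
Total: 5 + 7 + 5 = 17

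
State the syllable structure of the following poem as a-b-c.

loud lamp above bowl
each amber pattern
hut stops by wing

5-5-4

Line 1: loud(1) + lamp(1) + above(2) + bowl(1) = 5
Line 2: each(1) + amber(2) + pattern(2) = 5
Line 3: hut(1) + stops(1) + by(1) + wing(1) = 4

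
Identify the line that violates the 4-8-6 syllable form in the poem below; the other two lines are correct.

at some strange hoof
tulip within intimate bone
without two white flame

The third line

Line 1: at(1) + some(1) + strange(1) + hoof(1) = 4 ✓
Line 2: tulip(2) + within(2) + intimate(3) + bone(1) = 8 ✓
Line 3: without(2) + two(1) + white(1) + flame(1) = 5 (expected 6)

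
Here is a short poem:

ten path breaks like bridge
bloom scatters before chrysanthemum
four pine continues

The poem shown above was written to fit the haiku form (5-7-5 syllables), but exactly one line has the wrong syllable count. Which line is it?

Line 1: ten (1), path (1), breaks (1), like (1), bridge (1) → 5 ✓
Line 2: bloom (1), scatters (2), before (2), chrysanthemum (4) → 9 (expected 7)
Line 3: four (1), pine (1), continues (3) → 5 ✓

Line 2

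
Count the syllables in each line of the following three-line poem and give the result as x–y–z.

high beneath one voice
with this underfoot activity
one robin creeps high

Line 1: "high beneath one voice": 1+2+1+1 = 5
Line 2: "with this underfoot activity": 1+1+3+4 = 9
Line 3: "one robin creeps high": 1+2+1+1 = 5

5–9–5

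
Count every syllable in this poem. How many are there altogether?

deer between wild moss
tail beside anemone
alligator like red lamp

19

Line 1: deer (1), between (2), wild (1), moss (1) → 5
Line 2: tail (1), beside (2), anemone (4) → 7
Line 3: alligator (4), like (1), red (1), lamp (1) → 7
Total: 5 + 7 + 7 = 19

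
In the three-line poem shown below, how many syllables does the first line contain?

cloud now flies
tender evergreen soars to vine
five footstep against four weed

The first line: cloud (1), now (1), flies (1) → 3

3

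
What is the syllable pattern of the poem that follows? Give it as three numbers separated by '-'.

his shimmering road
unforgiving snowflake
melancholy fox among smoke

Line 1: "his shimmering road": 1+3+1 = 5
Line 2: "unforgiving snowflake": 4+2 = 6
Line 3: "melancholy fox among smoke": 4+1+2+1 = 8

5-6-8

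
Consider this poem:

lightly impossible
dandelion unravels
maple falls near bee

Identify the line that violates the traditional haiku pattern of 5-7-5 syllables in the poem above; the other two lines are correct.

Line 1: "lightly impossible": 2+4 = 6 (expected 5)
Line 2: "dandelion unravels": 4+3 = 7 ✓
Line 3: "maple falls near bee": 2+1+1+1 = 5 ✓

Line 1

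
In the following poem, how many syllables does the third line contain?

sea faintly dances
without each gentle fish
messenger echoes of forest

The third line: messenger(3) + echoes(2) + of(1) + forest(2) = 8

8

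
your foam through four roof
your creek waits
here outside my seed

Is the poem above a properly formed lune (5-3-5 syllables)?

Yes

Line 1: your (1), foam (1), through (1), four (1), roof (1) → 5 ✓
Line 2: your (1), creek (1), waits (1) → 3 ✓
Line 3: here (1), outside (2), my (1), seed (1) → 5 ✓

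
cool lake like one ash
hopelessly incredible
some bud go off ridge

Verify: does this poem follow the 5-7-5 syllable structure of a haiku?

Line 1: cool (1), lake (1), like (1), one (1), ash (1) → 5 ✓
Line 2: hopelessly (3), incredible (4) → 7 ✓
Line 3: some (1), bud (1), go (1), off (1), ridge (1) → 5 ✓

Yes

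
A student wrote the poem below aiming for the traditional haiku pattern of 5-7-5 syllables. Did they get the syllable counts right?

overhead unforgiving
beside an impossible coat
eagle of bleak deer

No

Line 1: overhead (3), unforgiving (4) → 7 (expected 5)
Line 2: beside (2), an (1), impossible (4), coat (1) → 8 (expected 7)
Line 3: eagle (2), of (1), bleak (1), deer (1) → 5 ✓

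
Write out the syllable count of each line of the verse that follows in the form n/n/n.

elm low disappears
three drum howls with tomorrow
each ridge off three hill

Line 1: elm (1), low (1), disappears (3) → 5
Line 2: three (1), drum (1), howls (1), with (1), tomorrow (3) → 7
Line 3: each (1), ridge (1), off (1), three (1), hill (1) → 5

5/7/5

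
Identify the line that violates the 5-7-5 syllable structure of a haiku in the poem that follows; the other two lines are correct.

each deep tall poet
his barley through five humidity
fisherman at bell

Line 1: each(1) + deep(1) + tall(1) + poet(2) = 5 ✓
Line 2: his(1) + barley(2) + through(1) + five(1) + humidity(4) = 9 (expected 7)
Line 3: fisherman(3) + at(1) + bell(1) = 5 ✓

The second line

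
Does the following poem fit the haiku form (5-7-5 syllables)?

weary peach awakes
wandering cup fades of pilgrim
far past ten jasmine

No

Line 1: weary (2), peach (1), awakes (2) → 5 ✓
Line 2: wandering (3), cup (1), fades (1), of (1), pilgrim (2) → 8 (expected 7)
Line 3: far (1), past (1), ten (1), jasmine (2) → 5 ✓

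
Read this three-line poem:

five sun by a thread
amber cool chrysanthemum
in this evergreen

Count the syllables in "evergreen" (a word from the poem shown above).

3

"evergreen" has 3 syllables.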